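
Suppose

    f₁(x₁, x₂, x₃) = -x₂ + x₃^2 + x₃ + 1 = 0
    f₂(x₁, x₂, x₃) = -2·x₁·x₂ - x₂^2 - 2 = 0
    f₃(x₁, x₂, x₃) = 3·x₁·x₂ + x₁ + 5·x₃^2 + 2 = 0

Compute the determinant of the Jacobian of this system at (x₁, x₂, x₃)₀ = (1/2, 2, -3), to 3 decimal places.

J = [[0, -1, 2·x₃ + 1], [-2·x₂, -2·x₁ - 2·x₂, 0], [3·x₂ + 1, 3·x₁, 10·x₃]].
At the point, J = [[0.000, -1.000, -5.000], [-4.000, -5.000, 0.000], [7.000, 1.500, -30.000]].
det J = -25.000.

-25.000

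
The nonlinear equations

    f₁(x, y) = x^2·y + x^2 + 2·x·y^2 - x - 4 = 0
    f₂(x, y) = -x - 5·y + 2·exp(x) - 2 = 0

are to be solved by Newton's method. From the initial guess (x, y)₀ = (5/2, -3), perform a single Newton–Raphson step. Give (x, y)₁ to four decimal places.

(1.1574, -2.3010)

At (5/2, -3): F = (26.0000, 34.864988).
Jacobian J = [[2·x·y + 2·x + 2·y^2 - 1, x^2 + 4·x·y], [2·exp(x) - 1, -5]].
At the point, J = [[7.0000, -23.7500], [23.364988, -5.0000]] (det J = 519.918463).
Solving J·Δ = −F gives Δ = (-1.3426, 0.6990).
Then the next iterate is (x, y)₁ = (1.1574, -2.3010).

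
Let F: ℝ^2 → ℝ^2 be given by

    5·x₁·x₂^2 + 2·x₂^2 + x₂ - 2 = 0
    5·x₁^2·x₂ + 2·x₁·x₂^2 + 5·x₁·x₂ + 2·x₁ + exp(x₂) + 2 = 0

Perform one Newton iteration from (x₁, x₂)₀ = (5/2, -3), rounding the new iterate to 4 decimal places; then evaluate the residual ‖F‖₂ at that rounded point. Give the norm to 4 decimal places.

42.7991

At (5/2, -3): F = (125.5000, -79.200213).
Jacobian J = [[5·x₂^2, 10·x₁·x₂ + 4·x₂ + 1], [10·x₁·x₂ + 2·x₂^2 + 5·x₂ + 2, 5·x₁^2 + 4·x₁·x₂ + 5·x₁ + exp(x₂)]].
At the point, J = [[45.0000, -86.0000], [-70.0000, 13.799787]] (det J = -5399.009582).
Solving J·Δ = −F gives Δ = (-0.9408, 0.9670).
Then the next iterate is (x₁, x₂)₁ = (1.5592, -2.0330).
Re-evaluating at (1.5592, -2.0330): F = (36.454740, -22.423480), so ‖F‖₂ = 42.7991.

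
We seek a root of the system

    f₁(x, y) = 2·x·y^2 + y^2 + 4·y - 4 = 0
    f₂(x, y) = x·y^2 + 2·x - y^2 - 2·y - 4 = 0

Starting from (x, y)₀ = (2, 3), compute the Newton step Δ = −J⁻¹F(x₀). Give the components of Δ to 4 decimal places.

(0.3642, -1.7517)

At (2, 3): F = (53.0000, 3.0000).
Jacobian J = [[2·y^2, 4·x·y + 2·y + 4], [y^2 + 2, 2·x·y - 2·y - 2]].
At the point, J = [[18.0000, 34.0000], [11.0000, 4.0000]] (det J = -302.0000).
Solving J·Δ = −F gives Δ = (0.3642, -1.7517).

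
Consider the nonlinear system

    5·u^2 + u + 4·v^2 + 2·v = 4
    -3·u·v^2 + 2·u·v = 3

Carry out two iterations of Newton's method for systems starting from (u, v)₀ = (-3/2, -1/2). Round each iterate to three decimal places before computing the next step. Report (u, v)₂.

(-0.930, -0.747)

At (-3/2, -1/2): F = (5.750, -0.375).
Jacobian J = [[10·u + 1, 8·v + 2], [-3·v^2 + 2·v, -6·u·v + 2·u]].
At the point, J = [[-14.000, -2.000], [-1.750, -7.500]] (det J = 101.500).
Solving J·Δ = −F gives Δ = (0.432, -0.151).
Then the next iterate is (u, v)₁ = (-1.068, -0.651).
Round to (-1.068, -0.651) and repeat: F = (1.02832, -0.25161), J = [[-9.680, -3.208], [-2.57340, -6.30761]].
Δ = (0.138, -0.096), so (u, v)₂ = (-0.930, -0.747).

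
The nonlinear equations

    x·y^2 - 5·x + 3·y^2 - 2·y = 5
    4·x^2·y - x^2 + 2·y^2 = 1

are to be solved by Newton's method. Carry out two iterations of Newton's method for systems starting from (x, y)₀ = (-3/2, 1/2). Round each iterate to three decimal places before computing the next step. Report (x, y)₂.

(-1.100, 0.394)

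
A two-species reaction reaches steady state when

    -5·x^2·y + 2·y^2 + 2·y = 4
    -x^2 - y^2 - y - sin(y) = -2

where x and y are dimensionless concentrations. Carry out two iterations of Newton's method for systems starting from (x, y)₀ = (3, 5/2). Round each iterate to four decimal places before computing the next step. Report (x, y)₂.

At (3, 5/2): F = (-99.0000, -16.348472).
Jacobian J = [[-10·x·y, -5·x^2 + 4·y + 2], [-2·x, -2·y - cos(y) - 1]].
At the point, J = [[-75.0000, -33.0000], [-6.0000, -5.198856]] (det J = 191.914229).
Solving J·Δ = −F gives Δ = (0.1293, -3.2938).
Then the next iterate is (x, y)₁ = (3.1293, -0.7938).
Round to (3.1293, -0.7938) and repeat: F = (34.539143, -6.915814), J = [[24.840383, -50.137792], [-6.2586, -0.113541]].
Δ = (-1.1076, 0.1402), so (x, y)₂ = (2.0217, -0.6536).

(2.0217, -0.6536)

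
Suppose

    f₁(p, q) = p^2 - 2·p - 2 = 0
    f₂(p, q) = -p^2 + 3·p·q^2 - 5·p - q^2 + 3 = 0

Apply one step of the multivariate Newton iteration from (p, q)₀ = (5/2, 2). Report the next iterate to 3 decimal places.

(2.750, 1.587)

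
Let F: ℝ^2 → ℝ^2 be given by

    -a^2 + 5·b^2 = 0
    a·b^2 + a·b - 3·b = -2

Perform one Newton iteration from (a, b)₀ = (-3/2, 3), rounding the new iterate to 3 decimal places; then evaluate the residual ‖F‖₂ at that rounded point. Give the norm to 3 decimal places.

12.556

At (-3/2, 3): F = (42.750, -25.000).
Jacobian J = [[-2·a, 10·b], [b^2 + b, 2·a·b + a - 3]].
At the point, J = [[3.000, 30.000], [12.000, -13.500]] (det J = -400.500).
Solving J·Δ = −F gives Δ = (0.432, -1.468).
Then the next iterate is (a, b)₁ = (-1.068, 1.532).
Re-evaluating at (-1.068, 1.532): F = (10.59450, -6.73880), so ‖F‖₂ = 12.556.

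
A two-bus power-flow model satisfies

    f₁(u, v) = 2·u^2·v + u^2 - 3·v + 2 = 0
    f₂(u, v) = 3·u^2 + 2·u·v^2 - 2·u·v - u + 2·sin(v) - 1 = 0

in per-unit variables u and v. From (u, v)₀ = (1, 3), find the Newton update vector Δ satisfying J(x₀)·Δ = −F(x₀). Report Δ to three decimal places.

(-0.103, -1.438)

At (1, 3): F = (0.000, 13.28224).
Jacobian J = [[4·u·v + 2·u, 2·u^2 - 3], [6·u + 2·v^2 - 2·v - 1, 4·u·v - 2·u + 2·cos(v)]].
At the point, J = [[14.000, -1.000], [17.000, 8.02002]] (det J = 129.28021).
Solving J·Δ = −F gives Δ = (-0.103, -1.438).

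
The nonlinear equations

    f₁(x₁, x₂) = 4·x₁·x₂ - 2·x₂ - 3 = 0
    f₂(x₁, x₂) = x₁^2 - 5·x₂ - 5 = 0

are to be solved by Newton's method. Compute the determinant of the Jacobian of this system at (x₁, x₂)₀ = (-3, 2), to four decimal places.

J = [[4·x₂, 4·x₁ - 2], [2·x₁, -5]].
At the point, J = [[8.0000, -14.0000], [-6.0000, -5.0000]].
det J = -124.0000.

-124.0000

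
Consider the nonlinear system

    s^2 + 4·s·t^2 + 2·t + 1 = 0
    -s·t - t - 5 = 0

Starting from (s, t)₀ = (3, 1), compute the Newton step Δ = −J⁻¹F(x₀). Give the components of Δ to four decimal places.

(9.8571, -4.7143)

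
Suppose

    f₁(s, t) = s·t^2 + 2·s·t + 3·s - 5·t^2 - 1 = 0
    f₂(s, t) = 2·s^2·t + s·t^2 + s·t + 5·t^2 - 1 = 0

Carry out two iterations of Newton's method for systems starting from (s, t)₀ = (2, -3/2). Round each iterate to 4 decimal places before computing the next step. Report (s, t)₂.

(0.7070, -0.4690)

At (2, -3/2): F = (-7.7500, -0.2500).
Jacobian J = [[t^2 + 2·t + 3, 2·s·t + 2·s - 10·t], [4·s·t + t^2 + t, 2·s^2 + 2·s·t + s + 10·t]].
At the point, J = [[2.2500, 13.0000], [-11.2500, -11.0000]] (det J = 121.5000).
Solving J·Δ = −F gives Δ = (-0.7284, 0.7222).
Then the next iterate is (s, t)₁ = (1.2716, -0.7778).
Round to (1.2716, -0.7778) and repeat: F = (-1.418882, -0.710256), J = [[2.049373, 8.343099], [-4.129029, -5.250568]].
Δ = (-0.5646, 0.3088), so (s, t)₂ = (0.7070, -0.4690).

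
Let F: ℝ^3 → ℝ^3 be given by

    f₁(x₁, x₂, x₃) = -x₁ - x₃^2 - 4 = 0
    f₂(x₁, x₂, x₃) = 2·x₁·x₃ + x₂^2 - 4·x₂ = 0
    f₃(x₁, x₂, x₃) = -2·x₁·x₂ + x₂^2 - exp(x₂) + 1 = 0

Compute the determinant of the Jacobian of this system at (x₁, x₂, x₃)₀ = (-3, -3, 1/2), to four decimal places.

-59.6515

J = [[-1, 0, -2·x₃], [2·x₃, 2·x₂ - 4, 2·x₁], [-2·x₂, -2·x₁ + 2·x₂ - exp(x₂), 0]].
At the point, J = [[-1.0000, 0.0000, -1.0000], [1.0000, -10.0000, -6.0000], [6.0000, -0.049787, 0.0000]].
det J = -59.6515.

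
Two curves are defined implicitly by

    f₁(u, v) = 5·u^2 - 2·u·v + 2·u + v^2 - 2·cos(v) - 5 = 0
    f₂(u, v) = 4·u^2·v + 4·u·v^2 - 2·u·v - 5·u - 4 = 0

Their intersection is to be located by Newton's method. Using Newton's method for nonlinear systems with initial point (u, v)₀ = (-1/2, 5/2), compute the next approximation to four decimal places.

At (-1/2, 5/2): F = (5.602287, -9.0000).
Jacobian J = [[10·u - 2·v + 2, -2·u + 2·v + 2·sin(v)], [8·u·v + 4·v^2 - 2·v - 5, 4·u^2 + 8·u·v - 2·u]].
At the point, J = [[-8.0000, 7.196944], [5.0000, -8.0000]] (det J = 28.015279).
Solving J·Δ = −F gives Δ = (-0.7123, -1.5702).
Then the next iterate is (u, v)₁ = (-1.2123, 0.9298).

(-1.2123, 0.9298)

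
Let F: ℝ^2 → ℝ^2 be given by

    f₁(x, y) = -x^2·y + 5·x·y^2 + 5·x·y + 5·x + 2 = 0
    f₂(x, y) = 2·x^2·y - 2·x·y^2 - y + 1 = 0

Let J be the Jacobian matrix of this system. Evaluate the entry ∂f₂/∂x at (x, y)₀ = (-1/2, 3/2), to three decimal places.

-7.500

∂f₂/∂x = 4·x·y - 2·y^2.
At (-1/2, 3/2) this is -7.500.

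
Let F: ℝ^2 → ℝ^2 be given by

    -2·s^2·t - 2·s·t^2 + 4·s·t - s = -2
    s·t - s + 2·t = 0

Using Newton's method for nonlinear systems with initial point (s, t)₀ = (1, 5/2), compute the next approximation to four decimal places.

(2.1404, -0.2368)

At (1, 5/2): F = (-6.5000, 6.5000).
Jacobian J = [[-4·s·t - 2·t^2 + 4·t - 1, -2·s^2 - 4·s·t + 4·s], [t - 1, s + 2]].
At the point, J = [[-13.5000, -8.0000], [1.5000, 3.0000]] (det J = -28.5000).
Solving J·Δ = −F gives Δ = (1.1404, -2.7368).
Then the next iterate is (s, t)₁ = (2.1404, -0.2368).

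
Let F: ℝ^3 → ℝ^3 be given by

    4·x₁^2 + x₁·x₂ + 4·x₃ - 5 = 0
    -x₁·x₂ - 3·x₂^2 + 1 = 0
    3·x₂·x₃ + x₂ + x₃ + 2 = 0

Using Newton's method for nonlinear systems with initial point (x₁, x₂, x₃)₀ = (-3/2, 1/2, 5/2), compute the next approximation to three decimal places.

At (-3/2, 1/2, 5/2): F = (13.250, 1.000, 8.750).
Jacobian J = [[8·x₁ + x₂, x₁, 4], [-x₂, -x₁ - 6·x₂, 0], [0, 3·x₃ + 1, 3·x₂ + 1]].
At the point, J = [[-11.500, -1.500, 4.000], [-0.500, -1.500, 0.000], [0.000, 8.500, 2.500]] (det J = 24.250).
Solving J·Δ = −F gives Δ = (-1.673, 1.224, -7.662).
Then the next iterate is (x₁, x₂, x₃)₁ = (-3.173, 1.724, -5.162).

(-3.173, 1.724, -5.162)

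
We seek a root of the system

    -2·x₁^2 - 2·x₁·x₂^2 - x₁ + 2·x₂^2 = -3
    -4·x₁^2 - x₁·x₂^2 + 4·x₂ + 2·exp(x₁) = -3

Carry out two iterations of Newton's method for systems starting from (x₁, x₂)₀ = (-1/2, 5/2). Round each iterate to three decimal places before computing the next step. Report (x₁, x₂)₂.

(-1.360, 0.405)

At (-1/2, 5/2): F = (21.750, 16.33806).
Jacobian J = [[-4·x₁ - 2·x₂^2 - 1, -4·x₁·x₂ + 4·x₂], [-8·x₁ - x₂^2 + 2·exp(x₁), -2·x₁·x₂ + 4]].
At the point, J = [[-11.500, 15.000], [-1.03694, 6.500]] (det J = -59.19592).
Solving J·Δ = −F gives Δ = (-1.752, -2.793).
Then the next iterate is (x₁, x₂)₁ = (-2.252, -0.293).
Round to (-2.252, -0.293) and repeat: F = (-4.33265, -18.05431), J = [[7.83630, -3.81134], [18.14053, 2.68033]].
Δ = (0.892, 0.698), so (x₁, x₂)₂ = (-1.360, 0.405).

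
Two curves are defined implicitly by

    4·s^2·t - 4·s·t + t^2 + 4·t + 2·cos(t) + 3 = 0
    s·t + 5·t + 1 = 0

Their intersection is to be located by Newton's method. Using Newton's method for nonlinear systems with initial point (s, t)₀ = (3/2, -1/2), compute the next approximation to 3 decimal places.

At (3/2, -1/2): F = (1.50517, -2.250).
Jacobian J = [[8·s·t - 4·t, 4·s^2 - 4·s + 2·t - 2·sin(t) + 4], [t, s + 5]].
At the point, J = [[-4.000, 6.95885], [-0.500, 6.500]] (det J = -22.52057).
Solving J·Δ = −F gives Δ = (1.130, 0.433).
Then the next iterate is (s, t)₁ = (2.630, -0.067).

(2.630, -0.067)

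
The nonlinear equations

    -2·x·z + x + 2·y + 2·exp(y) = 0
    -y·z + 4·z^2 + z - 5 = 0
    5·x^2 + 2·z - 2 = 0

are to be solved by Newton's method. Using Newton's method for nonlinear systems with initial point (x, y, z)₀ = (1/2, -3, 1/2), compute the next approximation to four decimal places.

At (1/2, -3, 1/2): F = (-5.900426, -2.0000, 0.2500).
Jacobian J = [[-2·z + 1, 2·exp(y) + 2, -2·x], [0, -z, -y + 8·z + 1], [10·x, 0, 2]].
At the point, J = [[0.0000, 2.099574, -1.0000], [0.0000, -0.5000, 8.0000], [5.0000, 0.0000, 2.0000]] (det J = 81.482965).
Solving J·Δ = −F gives Δ = (-0.2255, 3.0192, 0.4387).
Then the next iterate is (x, y, z)₁ = (0.2745, 0.0192, 0.9387).

(0.2745, 0.0192, 0.9387)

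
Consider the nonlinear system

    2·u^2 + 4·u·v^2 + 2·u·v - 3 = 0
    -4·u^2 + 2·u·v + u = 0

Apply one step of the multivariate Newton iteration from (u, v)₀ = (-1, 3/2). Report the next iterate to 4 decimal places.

At (-1, 3/2): F = (-13.0000, -8.0000).
Jacobian J = [[4·u + 4·v^2 + 2·v, 8·u·v + 2·u], [-8·u + 2·v + 1, 2·u]].
At the point, J = [[8.0000, -14.0000], [12.0000, -2.0000]] (det J = 152.0000).
Solving J·Δ = −F gives Δ = (0.5658, -0.6053).
Then the next iterate is (u, v)₁ = (-0.4342, 0.8947).

(-0.4342, 0.8947)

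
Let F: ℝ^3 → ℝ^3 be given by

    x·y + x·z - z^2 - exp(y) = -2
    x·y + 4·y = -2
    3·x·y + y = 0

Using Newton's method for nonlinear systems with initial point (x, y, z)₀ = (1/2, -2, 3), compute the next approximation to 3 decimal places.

At (1/2, -2, 3): F = (-6.63534, -7.000, -5.000).
Jacobian J = [[y + z, x - exp(y), x - 2·z], [y, x + 4, 0], [3·y, 3·x + 1, 0]].
At the point, J = [[1.000, 0.36466, -5.500], [-2.000, 4.500, 0.000], [-6.000, 2.500, 0.000]] (det J = -121.000).
Solving J·Δ = −F gives Δ = (-0.227, 1.455, -1.151).
Then the next iterate is (x, y, z)₁ = (0.273, -0.545, 1.849).

(0.273, -0.545, 1.849)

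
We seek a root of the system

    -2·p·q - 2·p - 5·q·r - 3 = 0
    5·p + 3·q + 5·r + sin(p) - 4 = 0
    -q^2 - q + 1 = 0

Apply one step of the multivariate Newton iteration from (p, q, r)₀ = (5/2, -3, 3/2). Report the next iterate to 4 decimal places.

(0.7789, -2.0000, 0.8256)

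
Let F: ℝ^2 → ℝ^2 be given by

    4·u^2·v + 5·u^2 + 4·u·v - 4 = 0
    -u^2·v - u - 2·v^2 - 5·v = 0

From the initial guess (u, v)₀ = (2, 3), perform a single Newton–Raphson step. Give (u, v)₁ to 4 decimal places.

(1.4737, 1.0877)

At (2, 3): F = (88.0000, -47.0000).
Jacobian J = [[8·u·v + 10·u + 4·v, 4·u^2 + 4·u], [-2·u·v - 1, -u^2 - 4·v - 5]].
At the point, J = [[80.0000, 24.0000], [-13.0000, -21.0000]] (det J = -1368.0000).
Solving J·Δ = −F gives Δ = (-0.5263, -1.9123).
Then the next iterate is (u, v)₁ = (1.4737, 1.0877).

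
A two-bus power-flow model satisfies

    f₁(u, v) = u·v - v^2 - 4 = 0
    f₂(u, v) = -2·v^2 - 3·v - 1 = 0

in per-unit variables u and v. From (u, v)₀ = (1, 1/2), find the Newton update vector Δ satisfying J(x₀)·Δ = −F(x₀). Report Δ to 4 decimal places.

(7.5000, -0.6000)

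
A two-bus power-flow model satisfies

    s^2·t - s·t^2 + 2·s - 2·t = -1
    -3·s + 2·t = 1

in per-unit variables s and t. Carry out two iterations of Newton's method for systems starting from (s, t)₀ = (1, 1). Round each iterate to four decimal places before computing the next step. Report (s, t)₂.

(0.0667, 0.6000)

At (1, 1): F = (1.0000, -2.0000).
Jacobian J = [[2·s·t - t^2 + 2, s^2 - 2·s·t - 2], [-3, 2]].
At the point, J = [[3.0000, -3.0000], [-3.0000, 2.0000]] (det J = -3.0000).
Solving J·Δ = −F gives Δ = (-1.3333, -1.0000).
Then the next iterate is (s, t)₁ = (-0.3333, 0.0000).
Round to (-0.3333, 0.0000) and repeat: F = (0.3334, -0.0001), J = [[2.0000, -1.888911], [-3.0000, 2.0000]].
Δ = (0.4000, 0.6000), so (s, t)₂ = (0.0667, 0.6000).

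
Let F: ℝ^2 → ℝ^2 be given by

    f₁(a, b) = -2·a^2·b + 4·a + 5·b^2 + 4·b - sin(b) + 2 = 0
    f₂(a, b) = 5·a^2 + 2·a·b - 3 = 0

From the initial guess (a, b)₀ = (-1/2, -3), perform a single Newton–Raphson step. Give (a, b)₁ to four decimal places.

(-0.5099, -1.6413)

At (-1/2, -3): F = (34.641120, 1.2500).
Jacobian J = [[-4·a·b + 4, -2·a^2 + 10·b - cos(b) + 4], [10·a + 2·b, 2·a]].
At the point, J = [[-2.0000, -25.510008], [-11.0000, -1.0000]] (det J = -278.610083).
Solving J·Δ = −F gives Δ = (-0.0099, 1.3587).
Then the next iterate is (a, b)₁ = (-0.5099, -1.6413).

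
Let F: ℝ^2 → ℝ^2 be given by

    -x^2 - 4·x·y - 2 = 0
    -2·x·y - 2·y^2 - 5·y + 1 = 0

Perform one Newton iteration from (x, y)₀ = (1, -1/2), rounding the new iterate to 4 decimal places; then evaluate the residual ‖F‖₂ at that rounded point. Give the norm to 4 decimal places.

32.9275

At (1, -1/2): F = (-1.0000, 4.0000).
Jacobian J = [[-2·x - 4·y, -4·x], [-2·y, -2·x - 4·y - 5]].
At the point, J = [[0.0000, -4.0000], [1.0000, -5.0000]] (det J = 4.0000).
Solving J·Δ = −F gives Δ = (-5.2500, -0.2500).
Then the next iterate is (x, y)₁ = (-4.2500, -0.7500).
Re-evaluating at (-4.2500, -0.7500): F = (-32.8125, -2.7500), so ‖F‖₂ = 32.9275.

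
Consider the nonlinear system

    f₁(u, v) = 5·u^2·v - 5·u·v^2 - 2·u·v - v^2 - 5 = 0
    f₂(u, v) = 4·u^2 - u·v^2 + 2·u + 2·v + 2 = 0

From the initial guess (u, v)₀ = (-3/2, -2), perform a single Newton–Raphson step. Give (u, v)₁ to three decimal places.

At (-3/2, -2): F = (-7.500, 10.000).
Jacobian J = [[10·u·v - 5·v^2 - 2·v, 5·u^2 - 10·u·v - 2·u - 2·v], [8·u - v^2 + 2, -2·u·v + 2]].
At the point, J = [[14.000, -11.750], [-14.000, -4.000]] (det J = -220.500).
Solving J·Δ = −F gives Δ = (0.669, 0.159).
Then the next iterate is (u, v)₁ = (-0.831, -1.841).

(-0.831, -1.841)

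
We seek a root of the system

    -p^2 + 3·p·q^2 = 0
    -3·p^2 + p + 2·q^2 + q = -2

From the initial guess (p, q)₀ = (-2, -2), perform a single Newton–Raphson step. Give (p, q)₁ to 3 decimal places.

(-1.198, -1.368)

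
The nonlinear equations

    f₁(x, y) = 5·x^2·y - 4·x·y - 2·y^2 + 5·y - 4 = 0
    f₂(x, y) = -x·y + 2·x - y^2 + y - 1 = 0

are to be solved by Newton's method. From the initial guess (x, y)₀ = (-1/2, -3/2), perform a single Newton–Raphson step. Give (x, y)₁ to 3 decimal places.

(-0.379, -0.149)

At (-1/2, -3/2): F = (-20.875, -6.500).
Jacobian J = [[10·x·y - 4·y, 5·x^2 - 4·x - 4·y + 5], [-y + 2, -x - 2·y + 1]].
At the point, J = [[13.500, 14.250], [3.500, 4.500]] (det J = 10.875).
Solving J·Δ = −F gives Δ = (0.121, 1.351).
Then the next iterate is (x, y)₁ = (-0.379, -0.149).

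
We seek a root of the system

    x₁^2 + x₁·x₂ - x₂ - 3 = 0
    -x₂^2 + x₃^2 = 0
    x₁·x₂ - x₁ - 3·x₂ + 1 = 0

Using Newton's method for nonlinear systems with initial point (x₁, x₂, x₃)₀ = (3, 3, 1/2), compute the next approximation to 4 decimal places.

At (3, 3, 1/2): F = (12.0000, -8.7500, -2.0000).
Jacobian J = [[2·x₁ + x₂, x₁ - 1, 0], [0, -2·x₂, 2·x₃], [x₂ - 1, x₁ - 3, 0]].
At the point, J = [[9.0000, 2.0000, 0.0000], [0.0000, -6.0000, 1.0000], [2.0000, 0.0000, 0.0000]] (det J = 4.0000).
Solving J·Δ = −F gives Δ = (1.0000, -10.5000, -54.2500).
Then the next iterate is (x₁, x₂, x₃)₁ = (4.0000, -7.5000, -53.7500).

(4.0000, -7.5000, -53.7500)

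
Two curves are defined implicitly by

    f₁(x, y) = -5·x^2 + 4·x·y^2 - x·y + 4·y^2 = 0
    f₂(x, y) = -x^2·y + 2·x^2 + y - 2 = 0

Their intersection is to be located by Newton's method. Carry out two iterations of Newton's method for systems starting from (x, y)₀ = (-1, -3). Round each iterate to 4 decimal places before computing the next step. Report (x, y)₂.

At (-1, -3): F = (-8.0000, 0.0000).
Jacobian J = [[-10·x + 4·y^2 - y, 8·x·y - x + 8·y], [-2·x·y + 4·x, -x^2 + 1]].
At the point, J = [[49.0000, 1.0000], [-10.0000, 0.0000]] (det J = 10.0000).
Solving J·Δ = −F gives Δ = (0.0000, 8.0000).
Then the next iterate is (x, y)₁ = (-1.0000, 5.0000).
Round to (-1.0000, 5.0000) and repeat: F = (0.0000, 0.0000), J = [[105.0000, 1.0000], [6.0000, 0.0000]].
Δ = (0.0000, 0.0000), so (x, y)₂ = (-1.0000, 5.0000).

(-1.0000, 5.0000)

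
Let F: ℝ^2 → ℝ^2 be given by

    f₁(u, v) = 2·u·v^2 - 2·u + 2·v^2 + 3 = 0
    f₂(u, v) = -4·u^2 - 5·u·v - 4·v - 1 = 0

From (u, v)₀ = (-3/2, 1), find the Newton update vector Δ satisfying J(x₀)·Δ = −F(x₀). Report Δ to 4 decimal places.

At (-3/2, 1): F = (5.0000, -6.5000).
Jacobian J = [[2·v^2 - 2, 4·u·v + 4·v], [-8·u - 5·v, -5·u - 4]].
At the point, J = [[0.0000, -2.0000], [7.0000, 3.5000]] (det J = 14.0000).
Solving J·Δ = −F gives Δ = (-0.3214, 2.5000).

(-0.3214, 2.5000)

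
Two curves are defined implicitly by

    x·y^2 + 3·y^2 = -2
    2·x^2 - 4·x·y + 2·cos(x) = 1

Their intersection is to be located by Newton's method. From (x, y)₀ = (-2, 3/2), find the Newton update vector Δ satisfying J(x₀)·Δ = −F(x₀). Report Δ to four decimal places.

(0.3759, -1.6986)

At (-2, 3/2): F = (4.2500, 18.167706).
Jacobian J = [[y^2, 2·x·y + 6·y], [4·x - 4·y - 2·sin(x), -4·x]].
At the point, J = [[2.2500, 3.0000], [-12.181405, 8.0000]] (det J = 54.544215).
Solving J·Δ = −F gives Δ = (0.3759, -1.6986).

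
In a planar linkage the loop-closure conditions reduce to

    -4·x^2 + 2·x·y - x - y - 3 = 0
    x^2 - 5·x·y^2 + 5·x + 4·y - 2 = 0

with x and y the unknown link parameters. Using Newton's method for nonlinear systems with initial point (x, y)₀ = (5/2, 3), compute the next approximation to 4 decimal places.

At (5/2, 3): F = (-18.5000, -83.7500).
Jacobian J = [[-8·x + 2·y - 1, 2·x - 1], [2·x - 5·y^2 + 5, -10·x·y + 4]].
At the point, J = [[-15.0000, 4.0000], [-35.0000, -71.0000]] (det J = 1205.0000).
Solving J·Δ = −F gives Δ = (-1.3680, -0.5052).
Then the next iterate is (x, y)₁ = (1.1320, 2.4948).

(1.1320, 2.4948)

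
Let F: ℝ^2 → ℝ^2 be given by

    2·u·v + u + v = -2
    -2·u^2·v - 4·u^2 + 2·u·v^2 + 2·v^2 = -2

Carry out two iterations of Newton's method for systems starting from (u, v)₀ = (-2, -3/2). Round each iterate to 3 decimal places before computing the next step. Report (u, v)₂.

(-0.447, 0.746)

At (-2, -3/2): F = (4.500, -6.500).
Jacobian J = [[2·v + 1, 2·u + 1], [-4·u·v - 8·u + 2·v^2, -2·u^2 + 4·u·v + 4·v]].
At the point, J = [[-2.000, -3.000], [8.500, -2.000]] (det J = 29.500).
Solving J·Δ = −F gives Δ = (0.966, 0.856).
Then the next iterate is (u, v)₁ = (-1.034, -0.644).
Round to (-1.034, -0.644) and repeat: F = (1.65379, -0.92775), J = [[-0.288, -1.068], [6.43789, -2.05073]].
Δ = (0.587, 1.390), so (u, v)₂ = (-0.447, 0.746).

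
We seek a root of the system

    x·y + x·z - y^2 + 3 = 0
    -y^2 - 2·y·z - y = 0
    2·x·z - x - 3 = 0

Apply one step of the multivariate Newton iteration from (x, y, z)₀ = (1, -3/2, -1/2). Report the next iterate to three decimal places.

At (1, -3/2, -1/2): F = (-1.250, -2.250, -5.000).
Jacobian J = [[y + z, x - 2·y, x], [0, -2·y - 2·z - 1, -2·y], [2·z - 1, 0, 2·x]].
At the point, J = [[-2.000, 4.000, 1.000], [0.000, 3.000, 3.000], [-2.000, 0.000, 2.000]] (det J = -30.000).
Solving J·Δ = −F gives Δ = (-1.150, -0.600, 1.350).
Then the next iterate is (x, y, z)₁ = (-0.150, -2.100, 0.850).

(-0.150, -2.100, 0.850)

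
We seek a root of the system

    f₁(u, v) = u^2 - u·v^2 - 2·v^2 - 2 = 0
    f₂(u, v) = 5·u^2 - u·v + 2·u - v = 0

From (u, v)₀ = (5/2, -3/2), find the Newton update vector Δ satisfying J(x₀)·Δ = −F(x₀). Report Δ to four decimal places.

At (5/2, -3/2): F = (-5.8750, 41.5000).
Jacobian J = [[2·u - v^2, -2·u·v - 4·v], [10·u - v + 2, -u - 1]].
At the point, J = [[2.7500, 13.5000], [28.5000, -3.5000]] (det J = -394.3750).
Solving J·Δ = −F gives Δ = (-1.3685, 0.7139).

(-1.3685, 0.7139)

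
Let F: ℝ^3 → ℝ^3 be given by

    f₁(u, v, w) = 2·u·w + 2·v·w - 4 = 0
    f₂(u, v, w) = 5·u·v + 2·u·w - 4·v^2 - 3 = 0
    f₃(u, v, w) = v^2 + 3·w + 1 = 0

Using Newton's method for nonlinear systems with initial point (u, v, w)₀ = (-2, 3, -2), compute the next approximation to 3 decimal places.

At (-2, 3, -2): F = (-8.000, -61.000, 4.000).
Jacobian J = [[2·w, 2·w, 2·u + 2·v], [5·v + 2·w, 5·u - 8·v, 2·u], [0, 2·v, 3]].
At the point, J = [[-4.000, -4.000, 2.000], [11.000, -34.000, -4.000], [0.000, 6.000, 3.000]] (det J = 576.000).
Solving J·Δ = −F gives Δ = (0.875, -1.771, 2.208).
Then the next iterate is (u, v, w)₁ = (-1.125, 1.229, 0.208).

(-1.125, 1.229, 0.208)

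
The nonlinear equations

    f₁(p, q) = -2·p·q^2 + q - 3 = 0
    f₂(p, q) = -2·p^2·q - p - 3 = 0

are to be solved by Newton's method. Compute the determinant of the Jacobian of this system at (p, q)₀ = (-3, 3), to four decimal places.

-971.0000

J = [[-2·q^2, -4·p·q + 1], [-4·p·q - 1, -2·p^2]].
At the point, J = [[-18.0000, 37.0000], [35.0000, -18.0000]].
det J = -971.0000.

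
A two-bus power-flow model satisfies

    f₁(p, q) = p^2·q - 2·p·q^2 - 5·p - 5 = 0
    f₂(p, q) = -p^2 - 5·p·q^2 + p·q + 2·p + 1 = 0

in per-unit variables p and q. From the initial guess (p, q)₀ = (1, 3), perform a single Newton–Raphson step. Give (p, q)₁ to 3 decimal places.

(-8.194, 14.935)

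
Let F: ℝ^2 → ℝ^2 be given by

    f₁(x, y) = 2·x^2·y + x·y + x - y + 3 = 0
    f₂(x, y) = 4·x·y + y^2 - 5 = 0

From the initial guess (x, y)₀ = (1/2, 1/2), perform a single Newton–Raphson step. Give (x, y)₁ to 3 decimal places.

(-0.900, 2.683)

At (1/2, 1/2): F = (3.500, -3.750).
Jacobian J = [[4·x·y + y + 1, 2·x^2 + x - 1], [4·y, 4·x + 2·y]].
At the point, J = [[2.500, 0.000], [2.000, 3.000]] (det J = 7.500).
Solving J·Δ = −F gives Δ = (-1.400, 2.183).
Then the next iterate is (x, y)₁ = (-0.900, 2.683).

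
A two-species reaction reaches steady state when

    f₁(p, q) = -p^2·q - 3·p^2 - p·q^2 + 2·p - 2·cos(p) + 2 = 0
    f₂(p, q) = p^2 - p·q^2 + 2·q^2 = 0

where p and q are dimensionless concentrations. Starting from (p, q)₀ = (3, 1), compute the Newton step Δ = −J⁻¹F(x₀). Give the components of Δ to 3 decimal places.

(-1.478, 0.304)

At (3, 1): F = (-29.02002, 8.000).
Jacobian J = [[-2·p·q - 6·p - q^2 + 2·sin(p) + 2, -p^2 - 2·p·q], [2·p - q^2, -2·p·q + 4·q]].
At the point, J = [[-22.71776, -15.000], [5.000, -2.000]] (det J = 120.43552).
Solving J·Δ = −F gives Δ = (-1.478, 0.304).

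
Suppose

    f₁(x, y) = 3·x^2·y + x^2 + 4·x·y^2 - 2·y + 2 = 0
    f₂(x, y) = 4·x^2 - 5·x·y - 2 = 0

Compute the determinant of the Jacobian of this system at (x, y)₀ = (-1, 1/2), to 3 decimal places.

J = [[6·x·y + 2·x + 4·y^2, 3·x^2 + 8·x·y - 2], [8·x - 5·y, -5·x]].
At the point, J = [[-4.000, -3.000], [-10.500, 5.000]].
det J = -51.500.

-51.500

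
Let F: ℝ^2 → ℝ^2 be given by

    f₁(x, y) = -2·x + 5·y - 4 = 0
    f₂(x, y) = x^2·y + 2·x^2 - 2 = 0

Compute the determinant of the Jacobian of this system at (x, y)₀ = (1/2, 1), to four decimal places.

-15.5000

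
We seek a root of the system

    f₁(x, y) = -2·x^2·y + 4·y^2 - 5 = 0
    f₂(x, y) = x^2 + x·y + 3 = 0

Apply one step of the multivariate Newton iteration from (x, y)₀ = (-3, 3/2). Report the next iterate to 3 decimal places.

At (-3, 3/2): F = (-23.000, 7.500).
Jacobian J = [[-4·x·y, -2·x^2 + 8·y], [2·x + y, x]].
At the point, J = [[18.000, -6.000], [-4.500, -3.000]] (det J = -81.000).
Solving J·Δ = −F gives Δ = (1.407, 0.389).
Then the next iterate is (x, y)₁ = (-1.593, 1.889).

(-1.593, 1.889)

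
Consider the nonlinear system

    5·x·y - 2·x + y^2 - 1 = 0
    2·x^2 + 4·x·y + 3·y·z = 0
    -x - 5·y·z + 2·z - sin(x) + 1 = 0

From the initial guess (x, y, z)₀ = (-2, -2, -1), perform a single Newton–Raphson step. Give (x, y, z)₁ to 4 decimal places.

(-0.9383, -0.9814, -0.6985)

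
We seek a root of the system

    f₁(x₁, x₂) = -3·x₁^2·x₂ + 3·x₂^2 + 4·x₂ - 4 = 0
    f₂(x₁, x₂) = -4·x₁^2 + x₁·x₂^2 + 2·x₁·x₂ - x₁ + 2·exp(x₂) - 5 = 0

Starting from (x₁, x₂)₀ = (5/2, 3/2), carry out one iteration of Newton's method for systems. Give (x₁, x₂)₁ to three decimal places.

At (5/2, 3/2): F = (-19.375, -10.41162).
Jacobian J = [[-6·x₁·x₂, -3·x₁^2 + 6·x₂ + 4], [-8·x₁ + x₂^2 + 2·x₂ - 1, 2·x₁·x₂ + 2·x₁ + 2·exp(x₂)]].
At the point, J = [[-22.500, -5.750], [-15.750, 21.46338]] (det J = -573.48851).
Solving J·Δ = −F gives Δ = (-0.830, -0.124).
Then the next iterate is (x₁, x₂)₁ = (1.670, 1.376).

(1.670, 1.376)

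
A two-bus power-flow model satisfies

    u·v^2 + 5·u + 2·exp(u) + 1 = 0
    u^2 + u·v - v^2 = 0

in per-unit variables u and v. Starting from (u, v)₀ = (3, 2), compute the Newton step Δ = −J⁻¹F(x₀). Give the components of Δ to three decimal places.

At (3, 2): F = (68.17107, 11.000).
Jacobian J = [[v^2 + 2·exp(u) + 5, 2·u·v], [2·u + v, u - 2·v]].
At the point, J = [[49.17107, 12.000], [8.000, -1.000]] (det J = -145.17107).
Solving J·Δ = −F gives Δ = (-1.379, -0.031).

(-1.379, -0.031)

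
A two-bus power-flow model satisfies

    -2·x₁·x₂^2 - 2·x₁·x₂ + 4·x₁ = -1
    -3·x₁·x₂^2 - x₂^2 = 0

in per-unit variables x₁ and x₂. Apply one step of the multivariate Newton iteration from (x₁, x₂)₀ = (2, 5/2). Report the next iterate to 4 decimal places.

(8.2222, -2.0833)

At (2, 5/2): F = (-26.0000, -43.7500).
Jacobian J = [[-2·x₂^2 - 2·x₂ + 4, -4·x₁·x₂ - 2·x₁], [-3·x₂^2, -6·x₁·x₂ - 2·x₂]].
At the point, J = [[-13.5000, -24.0000], [-18.7500, -35.0000]] (det J = 22.5000).
Solving J·Δ = −F gives Δ = (6.2222, -4.5833).
Then the next iterate is (x₁, x₂)₁ = (8.2222, -2.0833).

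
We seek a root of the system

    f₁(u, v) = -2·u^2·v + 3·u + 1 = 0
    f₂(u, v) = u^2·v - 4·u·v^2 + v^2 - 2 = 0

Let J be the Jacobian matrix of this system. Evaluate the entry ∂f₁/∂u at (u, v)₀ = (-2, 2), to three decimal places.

∂f₁/∂u = -4·u·v + 3.
At (-2, 2) this is 19.000.

19.000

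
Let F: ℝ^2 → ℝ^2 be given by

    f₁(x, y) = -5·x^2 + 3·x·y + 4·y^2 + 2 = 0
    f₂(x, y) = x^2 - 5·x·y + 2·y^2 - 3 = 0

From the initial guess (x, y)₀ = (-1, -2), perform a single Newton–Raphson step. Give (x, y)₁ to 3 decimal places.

(-0.050, -0.800)

At (-1, -2): F = (19.000, -4.000).
Jacobian J = [[-10·x + 3·y, 3·x + 8·y], [2·x - 5·y, -5·x + 4·y]].
At the point, J = [[4.000, -19.000], [8.000, -3.000]] (det J = 140.000).
Solving J·Δ = −F gives Δ = (0.950, 1.200).
Then the next iterate is (x, y)₁ = (-0.050, -0.800).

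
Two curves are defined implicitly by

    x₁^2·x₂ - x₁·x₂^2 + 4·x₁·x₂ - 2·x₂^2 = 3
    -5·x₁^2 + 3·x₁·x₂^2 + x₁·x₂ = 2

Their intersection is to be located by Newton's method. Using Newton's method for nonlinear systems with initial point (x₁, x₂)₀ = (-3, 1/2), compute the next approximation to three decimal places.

At (-3, 1/2): F = (-4.250, -50.750).
Jacobian J = [[2·x₁·x₂ - x₂^2 + 4·x₂, x₁^2 - 2·x₁·x₂ + 4·x₁ - 4·x₂], [-10·x₁ + 3·x₂^2 + x₂, 6·x₁·x₂ + x₁]].
At the point, J = [[-1.250, -2.000], [31.250, -12.000]] (det J = 77.500).
Solving J·Δ = −F gives Δ = (0.652, -2.532).
Then the next iterate is (x₁, x₂)₁ = (-2.348, -2.032).

(-2.348, -2.032)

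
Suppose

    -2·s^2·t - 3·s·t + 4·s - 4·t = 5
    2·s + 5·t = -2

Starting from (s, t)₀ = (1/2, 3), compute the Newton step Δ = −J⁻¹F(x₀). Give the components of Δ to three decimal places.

(0.070, -3.628)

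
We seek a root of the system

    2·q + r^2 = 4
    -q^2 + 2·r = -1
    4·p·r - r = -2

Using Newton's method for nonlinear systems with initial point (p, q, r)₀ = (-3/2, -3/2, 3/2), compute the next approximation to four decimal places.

(4.0583, -4.4500, 5.0500)

At (-3/2, -3/2, 3/2): F = (-4.7500, 1.7500, -8.5000).
Jacobian J = [[0, 2, 2·r], [0, -2·q, 2], [4·r, 0, 4·p - 1]].
At the point, J = [[0.0000, 2.0000, 3.0000], [0.0000, 3.0000, 2.0000], [6.0000, 0.0000, -7.0000]] (det J = -30.0000).
Solving J·Δ = −F gives Δ = (5.5583, -2.9500, 3.5500).
Then the next iterate is (p, q, r)₁ = (4.0583, -4.4500, 5.0500).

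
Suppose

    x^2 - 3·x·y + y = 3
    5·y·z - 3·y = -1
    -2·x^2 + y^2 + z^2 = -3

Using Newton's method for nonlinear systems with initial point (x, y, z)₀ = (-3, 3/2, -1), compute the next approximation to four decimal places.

(-1.7217, 0.7423, -0.3416)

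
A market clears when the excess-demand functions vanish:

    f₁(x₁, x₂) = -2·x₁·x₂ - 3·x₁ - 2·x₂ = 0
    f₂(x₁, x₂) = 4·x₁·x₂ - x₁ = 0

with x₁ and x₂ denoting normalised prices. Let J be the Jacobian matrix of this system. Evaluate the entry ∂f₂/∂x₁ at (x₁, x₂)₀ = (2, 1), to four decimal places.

∂f₂/∂x₁ = 4·x₂ - 1.
At (2, 1) this is 3.0000.

3.0000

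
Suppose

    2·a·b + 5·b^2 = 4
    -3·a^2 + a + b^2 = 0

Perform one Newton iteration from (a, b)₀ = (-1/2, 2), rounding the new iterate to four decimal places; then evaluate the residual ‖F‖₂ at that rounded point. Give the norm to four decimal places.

2.7740

At (-1/2, 2): F = (14.0000, 2.7500).
Jacobian J = [[2·b, 2·a + 10·b], [-6·a + 1, 2·b]].
At the point, J = [[4.0000, 19.0000], [4.0000, 4.0000]] (det J = -60.0000).
Solving J·Δ = −F gives Δ = (0.0625, -0.7500).
Then the next iterate is (a, b)₁ = (-0.4375, 1.2500).
Re-evaluating at (-0.4375, 1.2500): F = (2.718750, 0.550781), so ‖F‖₂ = 2.7740.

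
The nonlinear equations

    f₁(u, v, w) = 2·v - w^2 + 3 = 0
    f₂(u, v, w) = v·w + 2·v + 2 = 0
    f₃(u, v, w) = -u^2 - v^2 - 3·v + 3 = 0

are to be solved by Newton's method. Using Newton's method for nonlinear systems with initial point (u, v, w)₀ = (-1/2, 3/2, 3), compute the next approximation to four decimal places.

(-6.0455, -0.0909, 1.9697)

At (-1/2, 3/2, 3): F = (-3.0000, 9.5000, -4.0000).
Jacobian J = [[0, 2, -2·w], [0, w + 2, v], [-2·u, -2·v - 3, 0]].
At the point, J = [[0.0000, 2.0000, -6.0000], [0.0000, 5.0000, 1.5000], [1.0000, -6.0000, 0.0000]] (det J = 33.0000).
Solving J·Δ = −F gives Δ = (-5.5455, -1.5909, -1.0303).
Then the next iterate is (u, v, w)₁ = (-6.0455, -0.0909, 1.9697).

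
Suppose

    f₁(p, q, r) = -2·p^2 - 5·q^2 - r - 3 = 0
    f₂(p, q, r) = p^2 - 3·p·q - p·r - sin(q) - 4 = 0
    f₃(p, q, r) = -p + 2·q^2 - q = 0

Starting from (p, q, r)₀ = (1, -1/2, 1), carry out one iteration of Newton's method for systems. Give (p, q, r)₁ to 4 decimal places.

At (1, -1/2, 1): F = (-7.2500, -2.020574, 0.0000).
Jacobian J = [[-4·p, -10·q, -1], [2·p - 3·q - r, -3·p - cos(q), -p], [-1, 4·q - 1, 0]].
At the point, J = [[-4.0000, 5.0000, -1.0000], [2.5000, -3.877583, -1.0000], [-1.0000, -3.0000, 0.0000]] (det J = 28.377583).
Solving J·Δ = −F gives Δ = (-0.5528, 0.1843, -4.1172).
Then the next iterate is (p, q, r)₁ = (0.4472, -0.3157, -3.1172).

(0.4472, -0.3157, -3.1172)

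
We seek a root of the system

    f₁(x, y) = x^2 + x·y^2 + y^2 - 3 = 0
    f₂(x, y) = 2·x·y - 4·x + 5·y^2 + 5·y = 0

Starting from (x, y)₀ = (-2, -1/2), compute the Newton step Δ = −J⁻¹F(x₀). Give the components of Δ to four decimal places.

At (-2, -1/2): F = (0.7500, 8.7500).
Jacobian J = [[2·x + y^2, 2·x·y + 2·y], [2·y - 4, 2·x + 10·y + 5]].
At the point, J = [[-3.7500, 1.0000], [-5.0000, -4.0000]] (det J = 20.0000).
Solving J·Δ = −F gives Δ = (0.5875, 1.4531).

(0.5875, 1.4531)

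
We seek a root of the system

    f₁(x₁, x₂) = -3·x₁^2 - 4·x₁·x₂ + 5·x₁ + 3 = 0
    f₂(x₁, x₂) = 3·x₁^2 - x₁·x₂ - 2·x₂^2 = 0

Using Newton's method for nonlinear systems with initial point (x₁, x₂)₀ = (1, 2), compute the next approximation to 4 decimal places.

At (1, 2): F = (-3.0000, -7.0000).
Jacobian J = [[-6·x₁ - 4·x₂ + 5, -4·x₁], [6·x₁ - x₂, -x₁ - 4·x₂]].
At the point, J = [[-9.0000, -4.0000], [4.0000, -9.0000]] (det J = 97.0000).
Solving J·Δ = −F gives Δ = (0.0103, -0.7732).
Then the next iterate is (x₁, x₂)₁ = (1.0103, 1.2268).

(1.0103, 1.2268)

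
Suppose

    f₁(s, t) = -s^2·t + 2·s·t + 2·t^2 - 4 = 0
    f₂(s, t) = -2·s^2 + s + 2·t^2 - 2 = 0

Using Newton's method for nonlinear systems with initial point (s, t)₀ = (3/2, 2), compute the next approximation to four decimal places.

(0.8604, 1.2252)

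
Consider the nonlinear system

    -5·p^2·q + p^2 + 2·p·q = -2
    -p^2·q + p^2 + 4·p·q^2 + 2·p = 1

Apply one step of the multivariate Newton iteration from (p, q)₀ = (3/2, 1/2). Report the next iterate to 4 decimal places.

(-0.1094, 1.1979)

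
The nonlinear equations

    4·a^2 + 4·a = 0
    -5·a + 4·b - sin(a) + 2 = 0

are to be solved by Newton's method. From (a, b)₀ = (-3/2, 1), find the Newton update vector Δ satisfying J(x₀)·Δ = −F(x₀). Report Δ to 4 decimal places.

(0.3750, -3.1490)

At (-3/2, 1): F = (3.0000, 14.497495).
Jacobian J = [[8·a + 4, 0], [-cos(a) - 5, 4]].
At the point, J = [[-8.0000, 0.0000], [-5.070737, 4.0000]] (det J = -32.0000).
Solving J·Δ = −F gives Δ = (0.3750, -3.1490).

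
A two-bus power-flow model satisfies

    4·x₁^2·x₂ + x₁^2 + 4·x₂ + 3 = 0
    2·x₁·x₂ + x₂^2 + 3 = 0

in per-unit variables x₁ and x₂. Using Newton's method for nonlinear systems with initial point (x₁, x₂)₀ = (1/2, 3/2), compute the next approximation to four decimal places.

At (1/2, 3/2): F = (10.7500, 6.7500).
Jacobian J = [[8·x₁·x₂ + 2·x₁, 4·x₁^2 + 4], [2·x₂, 2·x₁ + 2·x₂]].
At the point, J = [[7.0000, 5.0000], [3.0000, 4.0000]] (det J = 13.0000).
Solving J·Δ = −F gives Δ = (-0.7115, -1.1538).
Then the next iterate is (x₁, x₂)₁ = (-0.2115, 0.3462).

(-0.2115, 0.3462)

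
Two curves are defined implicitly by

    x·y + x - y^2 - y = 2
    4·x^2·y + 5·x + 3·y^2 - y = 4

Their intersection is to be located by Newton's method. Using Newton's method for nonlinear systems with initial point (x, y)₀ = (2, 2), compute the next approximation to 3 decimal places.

(1.531, 0.865)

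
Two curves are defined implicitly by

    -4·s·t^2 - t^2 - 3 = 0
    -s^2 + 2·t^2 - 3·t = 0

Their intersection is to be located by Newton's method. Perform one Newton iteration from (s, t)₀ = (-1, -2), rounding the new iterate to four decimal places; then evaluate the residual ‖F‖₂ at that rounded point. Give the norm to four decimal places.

At (-1, -2): F = (9.0000, 13.0000).
Jacobian J = [[-4·t^2, -8·s·t - 2·t], [-2·s, 4·t - 3]].
At the point, J = [[-16.0000, -12.0000], [2.0000, -11.0000]] (det J = 200.0000).
Solving J·Δ = −F gives Δ = (-0.2850, 1.1300).
Then the next iterate is (s, t)₁ = (-1.2850, -0.8700).
Re-evaluating at (-1.2850, -0.8700): F = (0.133566, 2.472575), so ‖F‖₂ = 2.4762.

2.4762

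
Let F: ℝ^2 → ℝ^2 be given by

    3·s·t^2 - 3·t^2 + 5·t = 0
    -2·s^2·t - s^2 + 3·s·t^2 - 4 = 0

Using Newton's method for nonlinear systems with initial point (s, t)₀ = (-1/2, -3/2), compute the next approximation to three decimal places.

(0.431, -0.887)

At (-1/2, -3/2): F = (-17.625, -6.875).
Jacobian J = [[3·t^2, 6·s·t - 6·t + 5], [-4·s·t - 2·s + 3·t^2, -2·s^2 + 6·s·t]].
At the point, J = [[6.750, 18.500], [4.750, 4.000]] (det J = -60.875).
Solving J·Δ = −F gives Δ = (0.931, 0.613).
Then the next iterate is (s, t)₁ = (0.431, -0.887).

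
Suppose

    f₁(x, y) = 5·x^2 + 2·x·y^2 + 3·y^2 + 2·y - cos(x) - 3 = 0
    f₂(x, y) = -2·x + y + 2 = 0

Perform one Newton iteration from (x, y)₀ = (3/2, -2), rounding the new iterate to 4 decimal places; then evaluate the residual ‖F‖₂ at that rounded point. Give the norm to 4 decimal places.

At (3/2, -2): F = (28.179263, -3.0000).
Jacobian J = [[10·x + 2·y^2 + sin(x), 4·x·y + 6·y + 2], [-2, 1]].
At the point, J = [[23.997495, -22.0000], [-2.0000, 1.0000]] (det J = -20.002505).
Solving J·Δ = −F gives Δ = (-1.8908, -0.7816).
Then the next iterate is (x, y)₁ = (-0.3908, -2.7816).
Re-evaluating at (-0.3908, -2.7816): F = (8.440242, 0.0000), so ‖F‖₂ = 8.4402.

8.4402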